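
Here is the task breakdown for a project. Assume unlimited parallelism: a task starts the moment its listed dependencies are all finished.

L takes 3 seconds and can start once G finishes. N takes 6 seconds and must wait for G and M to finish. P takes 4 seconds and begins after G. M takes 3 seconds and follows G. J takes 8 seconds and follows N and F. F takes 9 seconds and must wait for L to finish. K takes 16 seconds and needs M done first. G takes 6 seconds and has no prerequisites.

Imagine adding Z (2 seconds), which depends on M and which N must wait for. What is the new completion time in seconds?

26

Originally the job takes 26 seconds.
With Z inserted, N now waits for max(G, M, Z).
New critical path: G→L→F→J = 6+3+9+8 = 26 ⇒ 26 seconds.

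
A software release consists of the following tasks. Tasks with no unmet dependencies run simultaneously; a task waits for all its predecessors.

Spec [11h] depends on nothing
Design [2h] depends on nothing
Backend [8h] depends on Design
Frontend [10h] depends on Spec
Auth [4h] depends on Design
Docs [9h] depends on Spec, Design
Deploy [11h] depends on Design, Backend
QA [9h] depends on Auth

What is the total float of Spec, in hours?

0

The longest chain is Spec→Frontend = 11+10 = 21; overall finish 21 hours.
Longest path through Spec: 21 hours (earliest finish 11, latest finish 11).
So Spec can slip 11 − 11 = 0 hours.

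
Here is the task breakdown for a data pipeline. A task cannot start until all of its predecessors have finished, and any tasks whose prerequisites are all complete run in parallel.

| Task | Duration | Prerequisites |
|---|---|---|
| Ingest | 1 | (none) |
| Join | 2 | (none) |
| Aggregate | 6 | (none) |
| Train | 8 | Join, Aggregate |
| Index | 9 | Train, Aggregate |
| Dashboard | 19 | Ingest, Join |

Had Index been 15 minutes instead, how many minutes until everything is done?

As given, the longest chain is Aggregate→Train→Index = 6+8+9 = 23, so the finish is 23 minutes.
Since Index is critical, the +6 change carries straight to that chain (now 29 minutes).
No other chain overtakes it, so the finish is 29 minutes.

29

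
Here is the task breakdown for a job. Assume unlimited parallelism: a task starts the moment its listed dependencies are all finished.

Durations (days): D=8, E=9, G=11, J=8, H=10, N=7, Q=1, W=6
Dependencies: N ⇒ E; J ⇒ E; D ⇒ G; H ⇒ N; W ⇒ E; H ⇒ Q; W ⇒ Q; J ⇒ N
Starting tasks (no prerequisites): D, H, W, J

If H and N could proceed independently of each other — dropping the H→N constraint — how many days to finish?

24

With the dependency in place, H→N→E = 10+7+9 = 26 sets the finish at 26 days.
Without H→N, N's earliest start moves from 10 to 8.
After: J→N→E = 8+7+9 = 24 → 24 days.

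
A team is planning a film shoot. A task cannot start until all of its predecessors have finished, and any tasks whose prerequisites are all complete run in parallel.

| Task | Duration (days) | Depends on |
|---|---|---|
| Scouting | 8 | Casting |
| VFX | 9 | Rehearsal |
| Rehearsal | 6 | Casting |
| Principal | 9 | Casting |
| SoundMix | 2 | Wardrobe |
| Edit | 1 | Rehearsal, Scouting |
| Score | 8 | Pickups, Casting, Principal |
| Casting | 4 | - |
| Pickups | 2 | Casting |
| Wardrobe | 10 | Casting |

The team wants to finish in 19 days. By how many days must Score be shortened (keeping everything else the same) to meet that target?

Current finish: 21 days; target: 19.
Score is on every critical path, so each day cut from Score cuts the finish by one (this holds down to a finish of 19).
Need 21 − 19 = 2 days off Score → Score becomes 6 days, finish becomes 19.

2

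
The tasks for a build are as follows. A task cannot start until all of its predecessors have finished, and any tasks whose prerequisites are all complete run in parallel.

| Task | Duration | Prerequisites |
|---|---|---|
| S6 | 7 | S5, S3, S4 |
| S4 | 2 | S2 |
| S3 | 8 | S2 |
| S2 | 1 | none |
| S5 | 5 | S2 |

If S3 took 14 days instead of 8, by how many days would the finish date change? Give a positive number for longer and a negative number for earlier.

Baseline: S2→S3→S6 = 1+8+7 = 16 → 16 days.
Since S3 is critical, the +6 change carries straight to that chain (now 22 days).
No other chain overtakes it, so the finish is 22 days.
Change in finish: 22 − 16 = +6 days.

6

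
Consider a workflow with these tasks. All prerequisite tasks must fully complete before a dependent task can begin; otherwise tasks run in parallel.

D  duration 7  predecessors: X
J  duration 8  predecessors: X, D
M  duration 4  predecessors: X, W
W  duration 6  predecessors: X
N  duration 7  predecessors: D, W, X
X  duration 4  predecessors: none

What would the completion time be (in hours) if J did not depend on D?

18

With the dependency in place, X→D→J = 4+7+8 = 19 sets the finish at 19 hours.
Without D→J, J's earliest start moves from 11 to 4.
After: X→D→N = 4+7+7 = 18 → 18 hours.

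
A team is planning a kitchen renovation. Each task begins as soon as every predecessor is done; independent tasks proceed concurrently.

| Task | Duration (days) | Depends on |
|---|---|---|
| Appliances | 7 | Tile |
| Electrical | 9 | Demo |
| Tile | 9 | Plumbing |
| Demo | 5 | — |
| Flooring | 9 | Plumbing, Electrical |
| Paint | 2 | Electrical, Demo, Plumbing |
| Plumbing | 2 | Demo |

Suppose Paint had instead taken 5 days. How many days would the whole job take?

23

As given, the longest chain is Demo→Plumbing→Tile→Appliances = 5+2+9+7 = 23, so the finish is 23 days.
The longest path through Paint is only 16 days, so Paint has float 7.
The critical path is still Demo→Plumbing→Tile→Appliances; finish is now 23 days.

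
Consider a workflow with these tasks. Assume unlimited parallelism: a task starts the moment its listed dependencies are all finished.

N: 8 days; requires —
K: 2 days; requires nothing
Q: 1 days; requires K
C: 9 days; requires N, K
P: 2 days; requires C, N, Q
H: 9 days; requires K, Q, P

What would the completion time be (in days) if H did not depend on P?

19

With the dependency in place, N→C→P→H = 8+9+2+9 = 28 sets the finish at 28 days.
Without P→H, H's earliest start moves from 19 to 3.
New critical path: N→C→P = 8+9+2 = 19 ⇒ 19 days.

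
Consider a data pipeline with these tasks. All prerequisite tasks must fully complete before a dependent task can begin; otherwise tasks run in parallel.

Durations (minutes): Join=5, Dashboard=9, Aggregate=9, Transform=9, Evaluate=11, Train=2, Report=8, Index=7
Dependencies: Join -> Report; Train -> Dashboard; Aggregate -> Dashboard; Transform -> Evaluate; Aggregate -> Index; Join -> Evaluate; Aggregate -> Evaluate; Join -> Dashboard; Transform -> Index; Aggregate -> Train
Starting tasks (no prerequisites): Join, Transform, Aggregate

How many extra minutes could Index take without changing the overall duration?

4

Critical path: Transform→Evaluate = 9+11 = 20, so the finish is 20 minutes.
The longest chain containing Index totals 16 minutes.
So Index can slip 20 − 16 = 4 minutes.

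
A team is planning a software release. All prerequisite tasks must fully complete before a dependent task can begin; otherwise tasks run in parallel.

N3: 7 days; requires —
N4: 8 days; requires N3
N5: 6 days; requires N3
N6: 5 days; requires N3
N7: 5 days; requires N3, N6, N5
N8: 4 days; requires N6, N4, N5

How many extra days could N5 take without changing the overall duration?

Critical path: N3→N4→N8 = 7+8+4 = 19, so the finish is 19 days.
N5 finishes as early as 13 and must finish by 14.
So N5 can slip 14 − 13 = 1 day.

1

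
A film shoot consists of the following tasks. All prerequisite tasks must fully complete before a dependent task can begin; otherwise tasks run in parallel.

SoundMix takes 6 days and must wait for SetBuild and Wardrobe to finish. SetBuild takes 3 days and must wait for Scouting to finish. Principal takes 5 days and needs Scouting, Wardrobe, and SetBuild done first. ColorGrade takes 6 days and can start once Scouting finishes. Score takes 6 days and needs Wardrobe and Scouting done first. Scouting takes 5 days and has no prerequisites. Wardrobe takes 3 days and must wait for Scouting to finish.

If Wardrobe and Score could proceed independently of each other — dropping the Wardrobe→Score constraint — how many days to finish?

Original critical path: Scouting→SetBuild→SoundMix = 5+3+6 = 14 ⇒ 14 days.
Without Wardrobe→Score, Score's earliest start moves from 8 to 5.
The longest chain is now Scouting→SetBuild→SoundMix = 5+3+6 = 14, so the schedule takes 14 days.

14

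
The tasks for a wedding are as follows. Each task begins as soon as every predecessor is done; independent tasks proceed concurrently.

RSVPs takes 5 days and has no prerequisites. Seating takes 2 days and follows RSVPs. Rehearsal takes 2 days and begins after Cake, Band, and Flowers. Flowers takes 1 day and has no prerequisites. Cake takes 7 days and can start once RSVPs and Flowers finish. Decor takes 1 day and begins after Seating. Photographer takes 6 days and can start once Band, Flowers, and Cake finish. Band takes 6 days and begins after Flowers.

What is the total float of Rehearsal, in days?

The longest chain is RSVPs→Cake→Photographer = 5+7+6 = 18; overall finish 18 days.
The longest chain containing Rehearsal totals 14 days.
So Rehearsal can slip 18 − 14 = 4 days.

4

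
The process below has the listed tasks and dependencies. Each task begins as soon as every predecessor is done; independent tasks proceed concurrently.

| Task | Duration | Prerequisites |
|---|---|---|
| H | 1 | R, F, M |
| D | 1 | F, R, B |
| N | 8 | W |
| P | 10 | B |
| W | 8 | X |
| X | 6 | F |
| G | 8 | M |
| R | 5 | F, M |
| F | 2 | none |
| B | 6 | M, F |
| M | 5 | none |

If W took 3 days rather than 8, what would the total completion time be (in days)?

As given, the longest chain is F→X→W→N = 2+6+8+8 = 24, so the finish is 24 days.
W lies on that path, so at 3 days the path becomes 19 days.
Now M→B→P = 5+6+10 = 21 is longest, so the finish becomes 21 days.

21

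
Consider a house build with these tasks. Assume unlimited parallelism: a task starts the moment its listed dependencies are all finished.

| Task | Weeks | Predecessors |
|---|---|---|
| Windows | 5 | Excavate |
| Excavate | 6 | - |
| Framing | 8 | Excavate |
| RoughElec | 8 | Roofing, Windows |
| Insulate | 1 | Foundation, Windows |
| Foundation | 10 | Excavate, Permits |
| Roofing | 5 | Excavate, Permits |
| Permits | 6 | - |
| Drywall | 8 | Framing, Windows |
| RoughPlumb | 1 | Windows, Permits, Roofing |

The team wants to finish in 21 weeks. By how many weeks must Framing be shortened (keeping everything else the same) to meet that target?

Current finish: 22 weeks; target: 21.
Framing is on every critical path, so each week cut from Framing cuts the finish by one (this holds down to a finish of 19).
Need 22 − 21 = 1 week off Framing → Framing becomes 7 weeks, finish becomes 21.

1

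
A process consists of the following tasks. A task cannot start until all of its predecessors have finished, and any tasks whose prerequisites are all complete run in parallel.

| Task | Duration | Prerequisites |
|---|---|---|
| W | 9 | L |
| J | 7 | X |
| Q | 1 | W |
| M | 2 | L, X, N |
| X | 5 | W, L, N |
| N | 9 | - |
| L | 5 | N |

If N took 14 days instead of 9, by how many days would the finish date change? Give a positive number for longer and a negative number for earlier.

As given, the longest chain is N→L→W→X→J = 9+5+9+5+7 = 35, so the finish is 35 days.
N is on the critical path; changing it to 14 makes that path 40 days.
That remains the longest chain; total 40 days.
Change in finish: 40 − 35 = +5 days.

5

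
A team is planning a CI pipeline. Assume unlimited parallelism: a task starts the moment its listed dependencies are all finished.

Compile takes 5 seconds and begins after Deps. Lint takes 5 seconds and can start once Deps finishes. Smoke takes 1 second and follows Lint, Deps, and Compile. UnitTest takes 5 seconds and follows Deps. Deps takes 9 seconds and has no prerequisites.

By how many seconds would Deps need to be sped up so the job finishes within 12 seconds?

Current finish: 15 seconds; target: 12.
Deps is on every critical path, so each second cut from Deps cuts the finish by one (this holds down to a finish of 7).
Need 15 − 12 = 3 seconds off Deps → Deps becomes 6 seconds, finish becomes 12.

3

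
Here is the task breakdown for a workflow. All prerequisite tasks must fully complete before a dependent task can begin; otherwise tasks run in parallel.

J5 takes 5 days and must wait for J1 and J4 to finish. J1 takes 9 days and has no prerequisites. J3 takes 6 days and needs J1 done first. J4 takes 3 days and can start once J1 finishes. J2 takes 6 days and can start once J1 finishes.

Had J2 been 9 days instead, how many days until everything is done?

Actual critical path: J1→J4→J5 = 9+3+5 = 17 ⇒ 17 days.
J2 has 2 days of float (longest path through it is 15).
The binding chain switches to J1→J2 = 9+9 = 18; finish 18 days.

18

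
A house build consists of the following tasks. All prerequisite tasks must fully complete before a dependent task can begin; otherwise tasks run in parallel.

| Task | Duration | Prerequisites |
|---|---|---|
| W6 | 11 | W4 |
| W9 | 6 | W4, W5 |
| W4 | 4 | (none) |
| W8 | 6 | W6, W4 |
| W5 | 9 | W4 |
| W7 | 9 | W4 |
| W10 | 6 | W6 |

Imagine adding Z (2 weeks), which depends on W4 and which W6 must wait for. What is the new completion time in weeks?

Originally the job takes 21 weeks.
With Z inserted, W6 now waits for max(W4, Z).
New critical path: W4→Z→W6→W8 = 4+2+11+6 = 23 ⇒ 23 weeks.

23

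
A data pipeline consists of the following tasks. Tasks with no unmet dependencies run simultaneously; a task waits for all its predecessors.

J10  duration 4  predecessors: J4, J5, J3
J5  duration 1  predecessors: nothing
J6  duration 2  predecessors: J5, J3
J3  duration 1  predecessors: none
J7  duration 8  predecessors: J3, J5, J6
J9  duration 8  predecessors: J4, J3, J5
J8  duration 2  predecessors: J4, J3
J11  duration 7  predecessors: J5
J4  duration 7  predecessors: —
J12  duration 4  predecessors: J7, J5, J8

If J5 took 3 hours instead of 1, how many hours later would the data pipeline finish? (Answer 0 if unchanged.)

The binding path is J5→J6→J7→J12 = 1+2+8+4 = 15; finish at 15 hours.
J5 is on the critical path; changing it to 3 makes that path 17 hours.
The critical path is still J5→J6→J7→J12; finish is now 17 hours.
Change in finish: 17 − 15 = +2 hours.

2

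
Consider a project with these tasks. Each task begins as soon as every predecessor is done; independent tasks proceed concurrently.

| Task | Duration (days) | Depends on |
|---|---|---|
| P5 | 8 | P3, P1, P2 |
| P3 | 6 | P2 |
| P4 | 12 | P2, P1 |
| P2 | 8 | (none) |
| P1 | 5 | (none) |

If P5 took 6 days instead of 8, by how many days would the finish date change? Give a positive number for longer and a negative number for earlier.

-2

The binding path is P2→P3→P5 = 8+6+8 = 22; finish at 22 days.
P5 lies on that path, so at 6 days the path becomes 20 days.
No other chain overtakes it, so the finish is 20 days.
Change in finish: 20 − 22 = -2 days.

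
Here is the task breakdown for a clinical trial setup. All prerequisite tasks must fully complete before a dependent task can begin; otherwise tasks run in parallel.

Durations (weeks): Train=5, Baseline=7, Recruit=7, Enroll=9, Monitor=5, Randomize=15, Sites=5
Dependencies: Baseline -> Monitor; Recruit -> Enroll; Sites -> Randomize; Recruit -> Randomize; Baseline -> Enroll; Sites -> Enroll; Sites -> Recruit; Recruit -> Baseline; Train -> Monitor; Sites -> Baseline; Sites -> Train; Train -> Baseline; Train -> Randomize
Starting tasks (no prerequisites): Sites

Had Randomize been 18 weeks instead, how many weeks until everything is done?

30

The binding path is Sites→Recruit→Baseline→Enroll = 5+7+7+9 = 28; finish at 28 weeks.
Randomize is off the critical path — its longest chain is 27 weeks, giving 1 of slack.
The binding chain switches to Sites→Recruit→Randomize = 5+7+18 = 30; finish 30 weeks.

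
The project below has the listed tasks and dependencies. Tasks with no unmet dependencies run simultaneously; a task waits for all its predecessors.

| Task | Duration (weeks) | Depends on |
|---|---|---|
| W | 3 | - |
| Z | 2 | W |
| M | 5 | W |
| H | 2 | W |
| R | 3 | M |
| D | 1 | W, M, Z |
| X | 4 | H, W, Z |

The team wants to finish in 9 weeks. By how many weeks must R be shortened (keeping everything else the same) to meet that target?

Current finish: 11 weeks; target: 9.
R is on every critical path, so each week cut from R cuts the finish by one (this holds down to a finish of 9).
Need 11 − 9 = 2 weeks off R → R becomes 1 week, finish becomes 9.

2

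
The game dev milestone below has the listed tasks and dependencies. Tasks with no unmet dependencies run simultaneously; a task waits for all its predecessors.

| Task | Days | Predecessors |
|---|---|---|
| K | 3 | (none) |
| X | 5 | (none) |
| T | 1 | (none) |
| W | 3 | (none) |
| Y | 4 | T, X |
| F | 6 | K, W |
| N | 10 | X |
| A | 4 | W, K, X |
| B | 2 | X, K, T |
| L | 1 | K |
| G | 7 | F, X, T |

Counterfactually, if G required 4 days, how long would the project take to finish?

15

As given, the longest chain is K→F→G = 3+6+7 = 16, so the finish is 16 days.
G is on the critical path; changing it to 4 makes that path 13 days.
Now X→N = 5+10 = 15 is longest, so the finish becomes 15 days.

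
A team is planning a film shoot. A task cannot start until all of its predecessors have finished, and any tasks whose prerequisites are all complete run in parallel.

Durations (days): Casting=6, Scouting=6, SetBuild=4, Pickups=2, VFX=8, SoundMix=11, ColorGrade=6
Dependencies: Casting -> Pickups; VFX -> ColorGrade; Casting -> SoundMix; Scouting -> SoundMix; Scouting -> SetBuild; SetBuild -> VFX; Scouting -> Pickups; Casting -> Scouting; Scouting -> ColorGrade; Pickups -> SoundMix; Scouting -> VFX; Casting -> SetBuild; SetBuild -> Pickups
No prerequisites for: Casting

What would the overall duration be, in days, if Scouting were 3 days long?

27

Actual critical path: Casting→Scouting→SetBuild→VFX→ColorGrade = 6+6+4+8+6 = 30 ⇒ 30 days.
Since Scouting is critical, the -3 change carries straight to that chain (now 27 days).
That remains the longest chain; total 27 days.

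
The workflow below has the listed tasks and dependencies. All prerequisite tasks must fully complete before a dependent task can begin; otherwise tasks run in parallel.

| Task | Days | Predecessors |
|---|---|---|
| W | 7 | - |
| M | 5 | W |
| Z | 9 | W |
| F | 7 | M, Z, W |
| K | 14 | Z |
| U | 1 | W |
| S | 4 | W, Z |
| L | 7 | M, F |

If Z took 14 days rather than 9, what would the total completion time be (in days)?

35

Baseline: W→Z→F→L = 7+9+7+7 = 30 → 30 days.
Z is on the critical path; changing it to 14 makes that path 35 days.
No other chain overtakes it, so the finish is 35 days.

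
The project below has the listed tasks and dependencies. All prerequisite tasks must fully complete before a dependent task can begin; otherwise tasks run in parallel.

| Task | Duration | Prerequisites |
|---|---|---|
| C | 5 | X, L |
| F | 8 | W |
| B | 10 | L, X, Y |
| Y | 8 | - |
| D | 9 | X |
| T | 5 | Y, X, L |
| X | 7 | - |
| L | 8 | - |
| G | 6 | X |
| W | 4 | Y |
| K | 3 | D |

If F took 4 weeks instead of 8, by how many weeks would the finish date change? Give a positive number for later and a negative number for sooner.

-1

The binding path is Y→W→F = 8+4+8 = 20; finish at 20 weeks.
F is on the critical path; changing it to 4 makes that path 16 weeks.
The binding chain switches to X→D→K = 7+9+3 = 19; finish 19 weeks.
Change in finish: 19 − 20 = -1 weeks.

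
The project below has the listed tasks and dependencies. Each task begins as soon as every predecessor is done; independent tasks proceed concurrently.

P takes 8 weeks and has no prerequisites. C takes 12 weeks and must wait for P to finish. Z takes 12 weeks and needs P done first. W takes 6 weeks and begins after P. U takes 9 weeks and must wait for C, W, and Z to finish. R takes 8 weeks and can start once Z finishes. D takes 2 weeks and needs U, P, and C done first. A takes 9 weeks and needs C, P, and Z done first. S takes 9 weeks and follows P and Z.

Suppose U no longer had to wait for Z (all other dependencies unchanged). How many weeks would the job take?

31

With the dependency in place, P→C→U→D = 8+12+9+2 = 31 sets the finish at 31 weeks.
Dropping Z→U doesn't change U's earliest start (20); another predecessor still binds.
The longest chain is now P→C→U→D = 8+12+9+2 = 31, so the job takes 31 weeks.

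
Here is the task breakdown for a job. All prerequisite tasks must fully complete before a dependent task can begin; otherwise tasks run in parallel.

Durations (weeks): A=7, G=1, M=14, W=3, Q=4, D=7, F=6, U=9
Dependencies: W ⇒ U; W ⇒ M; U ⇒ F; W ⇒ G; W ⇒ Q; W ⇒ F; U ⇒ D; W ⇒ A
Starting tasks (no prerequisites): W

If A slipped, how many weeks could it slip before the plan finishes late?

W→U→D = 3+9+7 = 19 sets the makespan at 19 weeks.
The longest chain containing A totals 10 weeks.
Slack of A = 12 − 3 = 9 weeks.

9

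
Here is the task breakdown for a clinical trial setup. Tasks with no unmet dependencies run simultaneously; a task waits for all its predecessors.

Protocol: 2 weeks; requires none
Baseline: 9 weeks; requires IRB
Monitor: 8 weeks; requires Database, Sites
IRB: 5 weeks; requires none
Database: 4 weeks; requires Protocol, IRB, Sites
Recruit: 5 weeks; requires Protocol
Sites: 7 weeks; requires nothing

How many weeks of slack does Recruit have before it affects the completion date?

12

Critical path: Sites→Database→Monitor = 7+4+8 = 19, so the finish is 19 weeks.
Recruit finishes as early as 7 and must finish by 19.
Slack of Recruit = 14 − 2 = 12 weeks.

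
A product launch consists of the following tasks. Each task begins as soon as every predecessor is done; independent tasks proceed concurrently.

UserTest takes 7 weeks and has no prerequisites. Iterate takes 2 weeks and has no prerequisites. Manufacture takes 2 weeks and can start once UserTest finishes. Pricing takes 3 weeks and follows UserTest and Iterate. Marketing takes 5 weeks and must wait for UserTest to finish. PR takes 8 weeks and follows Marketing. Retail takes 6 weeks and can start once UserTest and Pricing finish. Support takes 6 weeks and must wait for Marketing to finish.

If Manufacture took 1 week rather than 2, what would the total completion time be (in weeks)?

As given, the longest chain is UserTest→Marketing→PR = 7+5+8 = 20, so the finish is 20 weeks.
Manufacture is off the critical path — its longest chain is 9 weeks, giving 11 of slack.
That remains the longest chain; total 20 weeks.

20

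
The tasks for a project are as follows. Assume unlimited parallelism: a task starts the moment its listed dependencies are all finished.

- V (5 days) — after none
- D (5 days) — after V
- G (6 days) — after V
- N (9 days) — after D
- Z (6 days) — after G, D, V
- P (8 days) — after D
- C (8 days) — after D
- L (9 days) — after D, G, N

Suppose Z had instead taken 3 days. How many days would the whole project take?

28

The binding path is V→D→N→L = 5+5+9+9 = 28; finish at 28 days.
The longest path through Z is only 17 days, so Z has float 11.
No other chain overtakes it, so the finish is 28 days.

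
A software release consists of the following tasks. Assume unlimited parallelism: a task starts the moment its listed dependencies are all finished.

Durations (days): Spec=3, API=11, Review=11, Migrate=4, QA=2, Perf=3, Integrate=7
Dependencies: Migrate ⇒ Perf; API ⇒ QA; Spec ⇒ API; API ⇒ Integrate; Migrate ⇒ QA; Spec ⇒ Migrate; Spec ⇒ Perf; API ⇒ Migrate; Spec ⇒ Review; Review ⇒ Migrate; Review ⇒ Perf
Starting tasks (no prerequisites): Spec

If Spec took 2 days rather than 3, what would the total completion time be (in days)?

20

Baseline: Spec→API→Migrate→Perf = 3+11+4+3 = 21 → 21 days.
Since Spec is critical, the -1 change carries straight to that chain (now 20 days).
That remains the longest chain; total 20 days.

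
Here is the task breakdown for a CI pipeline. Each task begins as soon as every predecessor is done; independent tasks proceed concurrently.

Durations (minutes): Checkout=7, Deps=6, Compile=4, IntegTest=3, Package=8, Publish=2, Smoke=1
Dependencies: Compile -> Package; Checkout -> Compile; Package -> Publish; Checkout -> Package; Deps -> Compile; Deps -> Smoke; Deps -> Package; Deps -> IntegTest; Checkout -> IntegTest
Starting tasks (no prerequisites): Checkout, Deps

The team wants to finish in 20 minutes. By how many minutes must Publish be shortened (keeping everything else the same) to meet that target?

1

Current finish: 21 minutes; target: 20.
Publish is on every critical path, so each minute cut from Publish cuts the finish by one (this holds down to a finish of 20).
Need 21 − 20 = 1 minute off Publish → Publish becomes 1 minute, finish becomes 20.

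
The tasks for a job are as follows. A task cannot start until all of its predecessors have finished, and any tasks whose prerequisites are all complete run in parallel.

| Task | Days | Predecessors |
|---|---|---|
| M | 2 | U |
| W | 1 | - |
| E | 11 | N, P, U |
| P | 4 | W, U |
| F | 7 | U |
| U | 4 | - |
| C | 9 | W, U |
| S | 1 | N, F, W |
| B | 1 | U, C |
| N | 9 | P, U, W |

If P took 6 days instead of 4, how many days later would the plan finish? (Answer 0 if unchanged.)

As given, the longest chain is U→P→N→E = 4+4+9+11 = 28, so the finish is 28 days.
P lies on that path, so at 6 days the path becomes 30 days.
The critical path is still U→P→N→E; finish is now 30 days.
Change in finish: 30 − 28 = +2 days.

2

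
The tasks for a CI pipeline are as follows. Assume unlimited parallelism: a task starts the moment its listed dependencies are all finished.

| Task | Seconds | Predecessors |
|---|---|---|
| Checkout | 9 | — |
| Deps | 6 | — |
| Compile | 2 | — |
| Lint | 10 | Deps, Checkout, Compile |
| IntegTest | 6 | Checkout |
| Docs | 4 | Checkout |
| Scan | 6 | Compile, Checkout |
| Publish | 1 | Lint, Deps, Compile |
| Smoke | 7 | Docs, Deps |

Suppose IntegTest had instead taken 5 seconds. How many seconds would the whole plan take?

20

The binding path is Checkout→Lint→Publish = 9+10+1 = 20; finish at 20 seconds.
IntegTest has 5 seconds of float (longest path through it is 15).
That remains the longest chain; total 20 seconds.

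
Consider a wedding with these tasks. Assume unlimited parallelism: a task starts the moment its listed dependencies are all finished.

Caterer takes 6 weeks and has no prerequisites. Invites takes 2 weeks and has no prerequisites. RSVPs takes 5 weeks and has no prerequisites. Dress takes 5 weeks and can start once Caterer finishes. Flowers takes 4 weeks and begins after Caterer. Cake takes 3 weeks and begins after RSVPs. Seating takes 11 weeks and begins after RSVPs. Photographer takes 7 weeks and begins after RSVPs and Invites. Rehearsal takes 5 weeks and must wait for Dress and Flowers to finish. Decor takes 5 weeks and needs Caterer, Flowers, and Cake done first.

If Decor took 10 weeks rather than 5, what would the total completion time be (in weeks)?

Critical path before the change: Caterer→Dress→Rehearsal = 6+5+5 = 16 giving 16 weeks.
The longest path through Decor is only 15 weeks, so Decor has float 1.
Now Caterer→Flowers→Decor = 6+4+10 = 20 is longest, so the finish becomes 20 weeks.

20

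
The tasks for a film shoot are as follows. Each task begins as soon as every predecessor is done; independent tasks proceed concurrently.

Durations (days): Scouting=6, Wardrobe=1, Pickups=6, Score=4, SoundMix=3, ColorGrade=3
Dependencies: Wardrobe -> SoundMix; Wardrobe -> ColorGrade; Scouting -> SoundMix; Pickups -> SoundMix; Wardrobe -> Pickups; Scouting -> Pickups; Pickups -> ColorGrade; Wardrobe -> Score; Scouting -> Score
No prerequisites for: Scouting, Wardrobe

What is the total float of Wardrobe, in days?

The longest chain is Scouting→Pickups→SoundMix = 6+6+3 = 15; overall finish 15 days.
The longest chain containing Wardrobe totals 10 days.
Slack of Wardrobe = 5 − 0 = 5 days.

5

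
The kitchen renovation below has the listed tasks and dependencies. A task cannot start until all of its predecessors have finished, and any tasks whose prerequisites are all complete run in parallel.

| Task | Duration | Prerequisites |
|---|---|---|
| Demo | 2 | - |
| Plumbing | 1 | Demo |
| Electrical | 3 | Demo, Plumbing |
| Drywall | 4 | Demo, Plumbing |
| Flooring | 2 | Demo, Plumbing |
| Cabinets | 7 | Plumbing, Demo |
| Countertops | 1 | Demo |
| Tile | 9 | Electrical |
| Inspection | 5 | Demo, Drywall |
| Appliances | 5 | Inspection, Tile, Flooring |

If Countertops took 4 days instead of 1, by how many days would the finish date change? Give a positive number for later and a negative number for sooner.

0

As given, the longest chain is Demo→Plumbing→Electrical→Tile→Appliances = 2+1+3+9+5 = 20, so the finish is 20 days.
Countertops is off the critical path — its longest chain is 3 days, giving 17 of slack.
That remains the longest chain; total 20 days.
Change in finish: 20 − 20 = +0 days.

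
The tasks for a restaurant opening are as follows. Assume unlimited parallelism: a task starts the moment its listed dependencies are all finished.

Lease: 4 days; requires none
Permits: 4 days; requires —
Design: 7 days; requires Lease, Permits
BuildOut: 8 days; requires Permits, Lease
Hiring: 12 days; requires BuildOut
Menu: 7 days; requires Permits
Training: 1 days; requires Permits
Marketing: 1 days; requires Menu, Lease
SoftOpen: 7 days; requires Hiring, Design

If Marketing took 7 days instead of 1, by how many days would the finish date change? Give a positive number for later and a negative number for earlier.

0

Baseline: Lease→BuildOut→Hiring→SoftOpen = 4+8+12+7 = 31 → 31 days.
Marketing has 19 days of float (longest path through it is 12).
The critical path is still Lease→BuildOut→Hiring→SoftOpen; finish is now 31 days.
Change in finish: 31 − 31 = +0 days.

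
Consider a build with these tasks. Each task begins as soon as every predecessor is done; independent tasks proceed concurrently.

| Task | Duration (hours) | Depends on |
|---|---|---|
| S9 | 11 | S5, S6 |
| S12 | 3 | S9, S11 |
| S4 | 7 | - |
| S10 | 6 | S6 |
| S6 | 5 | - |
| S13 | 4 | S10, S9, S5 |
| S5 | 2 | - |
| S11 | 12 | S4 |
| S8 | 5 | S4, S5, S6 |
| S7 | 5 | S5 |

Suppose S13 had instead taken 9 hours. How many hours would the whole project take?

25

Critical path before the change: S4→S11→S12 = 7+12+3 = 22 giving 22 hours.
The longest path through S13 is only 20 hours, so S13 has float 2.
New critical path: S6→S9→S13 = 5+11+9 = 25 ⇒ 25 hours.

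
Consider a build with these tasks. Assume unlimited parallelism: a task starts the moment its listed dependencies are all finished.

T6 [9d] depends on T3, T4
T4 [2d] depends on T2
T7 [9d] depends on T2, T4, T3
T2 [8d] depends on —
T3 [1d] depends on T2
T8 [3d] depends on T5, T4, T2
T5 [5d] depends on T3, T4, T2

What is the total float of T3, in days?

1

Critical path: T2→T4→T6 = 8+2+9 = 19, so the finish is 19 days.
Longest path through T3: 18 days (earliest finish 9, latest finish 10).
Float = 19 − 18 = 1.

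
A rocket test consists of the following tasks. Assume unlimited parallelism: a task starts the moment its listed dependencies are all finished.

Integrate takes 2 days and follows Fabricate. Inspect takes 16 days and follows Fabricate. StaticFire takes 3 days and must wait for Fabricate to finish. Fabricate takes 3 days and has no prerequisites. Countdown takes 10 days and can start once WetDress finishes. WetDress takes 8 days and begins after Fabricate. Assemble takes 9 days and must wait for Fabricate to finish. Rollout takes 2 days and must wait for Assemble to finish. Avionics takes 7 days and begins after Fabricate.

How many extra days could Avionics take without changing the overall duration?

11

Critical path: Fabricate→WetDress→Countdown = 3+8+10 = 21, so the finish is 21 days.
The longest chain containing Avionics totals 10 days.
So Avionics can slip 21 − 10 = 11 days.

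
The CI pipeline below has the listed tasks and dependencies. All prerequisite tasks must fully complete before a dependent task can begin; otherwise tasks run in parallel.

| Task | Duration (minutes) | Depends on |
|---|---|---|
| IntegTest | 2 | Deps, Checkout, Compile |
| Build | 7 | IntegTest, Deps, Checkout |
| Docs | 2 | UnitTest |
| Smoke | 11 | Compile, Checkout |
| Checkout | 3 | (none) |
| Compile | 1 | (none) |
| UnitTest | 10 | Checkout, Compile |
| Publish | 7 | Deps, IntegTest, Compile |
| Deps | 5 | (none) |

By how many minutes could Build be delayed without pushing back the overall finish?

1

The longest chain is Checkout→UnitTest→Docs = 3+10+2 = 15; overall finish 15 minutes.
Build finishes as early as 14 and must finish by 15.
Slack of Build = 8 − 7 = 1 minute.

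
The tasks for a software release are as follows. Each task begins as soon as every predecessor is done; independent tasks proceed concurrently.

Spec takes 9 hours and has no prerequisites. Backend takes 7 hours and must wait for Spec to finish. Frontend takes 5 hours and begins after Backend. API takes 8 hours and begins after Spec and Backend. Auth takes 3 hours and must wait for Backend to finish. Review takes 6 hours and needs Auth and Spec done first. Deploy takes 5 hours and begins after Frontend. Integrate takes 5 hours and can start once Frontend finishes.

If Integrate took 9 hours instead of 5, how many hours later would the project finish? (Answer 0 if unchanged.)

4

The binding path is Spec→Backend→Frontend→Integrate = 9+7+5+5 = 26; finish at 26 hours.
Integrate lies on that path, so at 9 hours the path becomes 30 hours.
That remains the longest chain; total 30 hours.
Change in finish: 30 − 26 = +4 hours.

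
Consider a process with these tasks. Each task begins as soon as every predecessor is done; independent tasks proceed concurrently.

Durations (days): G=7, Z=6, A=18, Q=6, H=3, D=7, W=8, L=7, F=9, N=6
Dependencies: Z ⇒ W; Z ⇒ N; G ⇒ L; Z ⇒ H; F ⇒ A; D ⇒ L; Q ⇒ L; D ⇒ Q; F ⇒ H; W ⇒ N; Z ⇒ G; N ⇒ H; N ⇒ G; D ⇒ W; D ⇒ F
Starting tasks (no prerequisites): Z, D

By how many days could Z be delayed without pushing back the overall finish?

Critical path: D→W→N→G→L = 7+8+6+7+7 = 35, so the finish is 35 days.
Z finishes as early as 6 and must finish by 7.
Float = 35 − 34 = 1.

1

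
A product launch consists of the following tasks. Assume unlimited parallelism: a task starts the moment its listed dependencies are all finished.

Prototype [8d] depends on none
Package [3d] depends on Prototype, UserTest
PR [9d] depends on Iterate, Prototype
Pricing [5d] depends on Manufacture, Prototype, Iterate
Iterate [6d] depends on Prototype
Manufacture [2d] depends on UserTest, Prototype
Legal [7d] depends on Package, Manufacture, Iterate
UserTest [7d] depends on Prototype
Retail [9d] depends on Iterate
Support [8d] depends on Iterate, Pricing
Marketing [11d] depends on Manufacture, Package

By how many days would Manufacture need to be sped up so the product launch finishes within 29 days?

Current finish: 30 days; target: 29.
Manufacture is on every critical path, so each day cut from Manufacture cuts the finish by one (this holds down to a finish of 29).
Need 30 − 29 = 1 day off Manufacture → Manufacture becomes 1 day, finish becomes 29.

1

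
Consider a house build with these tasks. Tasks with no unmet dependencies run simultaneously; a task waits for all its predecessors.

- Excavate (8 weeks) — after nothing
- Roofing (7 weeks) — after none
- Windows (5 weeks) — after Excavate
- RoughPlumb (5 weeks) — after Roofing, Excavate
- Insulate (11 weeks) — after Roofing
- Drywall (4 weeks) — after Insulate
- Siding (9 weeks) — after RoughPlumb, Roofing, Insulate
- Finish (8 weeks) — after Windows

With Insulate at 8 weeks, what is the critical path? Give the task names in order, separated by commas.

As given, the longest chain is Roofing→Insulate→Siding = 7+11+9 = 27, so the finish is 27 weeks.
Since Insulate is critical, the -3 change carries straight to that chain (now 24 weeks).
The critical path is still Roofing→Insulate→Siding; finish is now 24 weeks.

Roofing, Insulate, Siding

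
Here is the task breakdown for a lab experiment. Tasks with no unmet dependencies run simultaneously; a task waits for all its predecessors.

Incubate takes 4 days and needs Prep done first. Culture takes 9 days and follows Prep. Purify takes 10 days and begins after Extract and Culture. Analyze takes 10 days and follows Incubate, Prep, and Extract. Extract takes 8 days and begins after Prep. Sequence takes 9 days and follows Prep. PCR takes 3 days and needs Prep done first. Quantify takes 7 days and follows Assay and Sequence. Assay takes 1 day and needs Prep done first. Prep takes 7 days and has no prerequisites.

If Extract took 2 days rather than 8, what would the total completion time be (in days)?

Actual critical path: Prep→Culture→Purify = 7+9+10 = 26 ⇒ 26 days.
Extract is off the critical path — its longest chain is 25 days, giving 1 of slack.
That remains the longest chain; total 26 days.

26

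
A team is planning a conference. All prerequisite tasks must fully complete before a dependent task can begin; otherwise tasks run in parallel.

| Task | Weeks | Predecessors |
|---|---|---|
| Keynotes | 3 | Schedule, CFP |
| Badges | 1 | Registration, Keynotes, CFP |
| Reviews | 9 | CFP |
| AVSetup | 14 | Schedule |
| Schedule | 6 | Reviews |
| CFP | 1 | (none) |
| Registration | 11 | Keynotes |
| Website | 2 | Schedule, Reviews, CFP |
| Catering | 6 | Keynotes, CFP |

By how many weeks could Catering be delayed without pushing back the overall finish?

6

CFP→Reviews→Schedule→Keynotes→Registration→Badges = 1+9+6+3+11+1 = 31 sets the makespan at 31 weeks.
Catering finishes as early as 25 and must finish by 31.
So Catering can slip 31 − 25 = 6 weeks.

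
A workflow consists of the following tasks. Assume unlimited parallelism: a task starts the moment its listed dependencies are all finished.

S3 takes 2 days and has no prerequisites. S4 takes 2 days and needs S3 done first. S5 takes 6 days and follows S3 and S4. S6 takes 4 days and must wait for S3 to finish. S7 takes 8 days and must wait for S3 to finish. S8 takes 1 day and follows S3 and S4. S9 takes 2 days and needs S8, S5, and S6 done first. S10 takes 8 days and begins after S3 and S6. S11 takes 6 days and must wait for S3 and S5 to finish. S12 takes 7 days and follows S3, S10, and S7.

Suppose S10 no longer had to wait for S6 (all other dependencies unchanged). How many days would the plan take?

Original critical path: S3→S6→S10→S12 = 2+4+8+7 = 21 ⇒ 21 days.
Without S6→S10, S10's earliest start moves from 6 to 2.
New critical path: S3→S7→S12 = 2+8+7 = 17 ⇒ 17 days.

17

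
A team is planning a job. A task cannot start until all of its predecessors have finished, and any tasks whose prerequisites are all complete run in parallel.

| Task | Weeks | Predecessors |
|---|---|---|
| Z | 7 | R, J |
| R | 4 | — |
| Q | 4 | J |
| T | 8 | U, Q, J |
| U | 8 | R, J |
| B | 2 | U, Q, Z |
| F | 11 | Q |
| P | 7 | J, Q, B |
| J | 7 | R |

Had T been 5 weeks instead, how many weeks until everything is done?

28

Actual critical path: R→J→U→B→P = 4+7+8+2+7 = 28 ⇒ 28 weeks.
T is off the critical path — its longest chain is 27 weeks, giving 1 of slack.
The critical path is still R→J→U→B→P; finish is now 28 weeks.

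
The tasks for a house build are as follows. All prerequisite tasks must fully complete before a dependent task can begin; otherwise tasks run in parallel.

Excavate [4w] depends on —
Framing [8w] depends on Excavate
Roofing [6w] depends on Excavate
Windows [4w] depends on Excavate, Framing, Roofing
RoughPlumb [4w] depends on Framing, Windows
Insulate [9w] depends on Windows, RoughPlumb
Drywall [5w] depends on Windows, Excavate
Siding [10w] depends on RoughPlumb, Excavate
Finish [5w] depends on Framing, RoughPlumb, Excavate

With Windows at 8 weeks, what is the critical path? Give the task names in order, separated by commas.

Excavate, Framing, Windows, RoughPlumb, Siding

As given, the longest chain is Excavate→Framing→Windows→RoughPlumb→Siding = 4+8+4+4+10 = 30, so the finish is 30 weeks.
Since Windows is critical, the +4 change carries straight to that chain (now 34 weeks).
That remains the longest chain; total 34 weeks.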